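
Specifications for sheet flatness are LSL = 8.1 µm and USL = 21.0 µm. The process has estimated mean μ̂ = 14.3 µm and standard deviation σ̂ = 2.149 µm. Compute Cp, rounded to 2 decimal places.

Cp = (USL − LSL) / (6σ̂) = (21.0 − 8.1) / (6 × 2.149) = 12.9000 / 12.8940 = 1.0005

1.00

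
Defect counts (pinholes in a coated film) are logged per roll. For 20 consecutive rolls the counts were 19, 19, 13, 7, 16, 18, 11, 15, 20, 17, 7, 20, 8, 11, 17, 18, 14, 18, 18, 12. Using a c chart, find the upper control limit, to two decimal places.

26.48

c̄ = (19 + 19 + 13 + 7 + 16 + 18 + 11 + 15 + 20 + 17 + 7 + 20 + 8 + 11 + 17 + 18 + 14 + 18 + 18 + 12) / 20 = 298 / 20 = 14.9000
UCL = c̄ + 3√c̄ = 14.9000 + 3 × √14.9000 = 14.9000 + 3 × 3.8601 = 26.4802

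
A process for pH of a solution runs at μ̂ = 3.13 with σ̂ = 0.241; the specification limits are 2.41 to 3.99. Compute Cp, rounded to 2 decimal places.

Cp = (USL − LSL) / (6σ̂) = (3.99 − 2.41) / (6 × 0.241) = 1.5800 / 1.4460 = 1.0927

1.09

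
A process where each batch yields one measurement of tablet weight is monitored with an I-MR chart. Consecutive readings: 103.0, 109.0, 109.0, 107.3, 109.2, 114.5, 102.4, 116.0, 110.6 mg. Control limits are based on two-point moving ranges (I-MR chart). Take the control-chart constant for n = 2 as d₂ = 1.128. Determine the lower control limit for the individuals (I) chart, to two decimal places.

X̄ = (103.0 + 109.0 + 109.0 + 107.3 + 109.2 + 114.5 + 102.4 + 116.0 + 110.6) / 9 = 109.0000
Moving ranges: 6.0, 0.0, 1.7, 1.9, 5.3, 12.1, 13.6, 5.4; M̄R̄ = 46.0000 / 8 = 5.7500
LCL = X̄ − 3·M̄R̄/d₂ = 109.0000 − 3 × 5.7500 / 1.128 = 93.7074

93.71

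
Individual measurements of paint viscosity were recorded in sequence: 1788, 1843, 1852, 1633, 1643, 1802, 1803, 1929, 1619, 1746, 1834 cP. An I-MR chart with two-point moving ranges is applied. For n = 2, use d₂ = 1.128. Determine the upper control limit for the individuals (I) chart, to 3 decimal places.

2065.617

X̄ = (1788 + 1843 + 1852 + 1633 + 1643 + 1802 + 1803 + 1929 + 1619 + 1746 + 1834) / 11 = 1772.0000
Moving ranges: 55, 9, 219, 10, 159, 1, 126, 310, 127, 88; M̄R̄ = 1104.0000 / 10 = 110.4000
UCL = X̄ + 3·M̄R̄/d₂ = 1772.0000 + 3 × 110.4000 / 1.128 = 2065.6170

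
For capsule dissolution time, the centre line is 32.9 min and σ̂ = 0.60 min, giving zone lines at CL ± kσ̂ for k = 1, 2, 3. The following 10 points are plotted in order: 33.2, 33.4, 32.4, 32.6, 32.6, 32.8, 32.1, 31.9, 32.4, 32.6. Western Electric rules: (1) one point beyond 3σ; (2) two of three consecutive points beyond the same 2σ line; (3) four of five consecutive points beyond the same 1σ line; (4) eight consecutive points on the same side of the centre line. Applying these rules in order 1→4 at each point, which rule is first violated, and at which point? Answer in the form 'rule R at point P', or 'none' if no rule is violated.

Zone of each point (C = within 1σ̂, B = 1σ̂–2σ̂, A = 2σ̂–3σ̂, * = beyond 3σ̂; sign = side of CL): 1:+C, 2:+C, 3:-C, 4:-C, 5:-C, 6:-C, 7:-B, 8:-B, 9:-C, 10:-C
Rule 4 (eight consecutive points on the same side of the centre line) is satisfied at point 10.

rule 4 at point 10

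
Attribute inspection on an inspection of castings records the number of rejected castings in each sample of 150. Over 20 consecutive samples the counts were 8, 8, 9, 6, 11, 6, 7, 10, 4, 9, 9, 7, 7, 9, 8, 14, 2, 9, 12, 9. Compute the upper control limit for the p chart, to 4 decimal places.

p̄ = Σdᵢ / (k·n) = 164 / (20 × 150) = 0.05467
UCL = p̄ + 3·√(p̄(1−p̄)/n) = 0.05467 + 3 × √(0.05467×0.94533/150) = 0.05467 + 3 × 0.01856 = 0.11035

0.1104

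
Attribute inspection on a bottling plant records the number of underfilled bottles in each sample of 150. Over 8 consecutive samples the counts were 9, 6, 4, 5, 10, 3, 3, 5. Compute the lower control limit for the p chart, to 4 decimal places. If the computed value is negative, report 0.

p̄ = Σdᵢ / (k·n) = 45 / (8 × 150) = 0.03750
LCL = p̄ − 3·√(p̄(1−p̄)/n) = 0.03750 − 3 × 0.01551 = -0.00904 → 0 (negative, so LCL = 0)

0.0000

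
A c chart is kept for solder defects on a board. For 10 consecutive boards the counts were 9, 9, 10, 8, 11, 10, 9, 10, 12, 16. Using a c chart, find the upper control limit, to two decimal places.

c̄ = (9 + 9 + 10 + 8 + 11 + 10 + 9 + 10 + 12 + 16) / 10 = 104 / 10 = 10.4000
UCL = c̄ + 3√c̄ = 10.4000 + 3 × √10.4000 = 10.4000 + 3 × 3.2249 = 20.0747

20.07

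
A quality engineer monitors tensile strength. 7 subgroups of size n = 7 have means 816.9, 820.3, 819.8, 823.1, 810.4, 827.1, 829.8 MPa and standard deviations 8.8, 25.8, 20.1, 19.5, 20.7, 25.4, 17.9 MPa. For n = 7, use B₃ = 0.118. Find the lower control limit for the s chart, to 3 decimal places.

2.330

s̄ = (8.8 + 25.8 + 20.1 + 19.5 + 20.7 + 25.4 + 17.9) / 7 = 19.7429
LCL_s = B₃·s̄ = 0.118 × 19.7429 = 2.3297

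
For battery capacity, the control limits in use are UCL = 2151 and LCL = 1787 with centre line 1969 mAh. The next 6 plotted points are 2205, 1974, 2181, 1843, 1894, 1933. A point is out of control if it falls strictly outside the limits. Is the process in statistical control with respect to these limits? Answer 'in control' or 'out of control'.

Compare each point to [1787, 2151]: sample 1 = 2205 > UCL; sample 3 = 2181 > UCL.

out of control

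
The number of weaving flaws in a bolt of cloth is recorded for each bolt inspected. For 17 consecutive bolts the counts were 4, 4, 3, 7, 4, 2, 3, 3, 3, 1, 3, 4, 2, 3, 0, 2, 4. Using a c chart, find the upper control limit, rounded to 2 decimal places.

8.31

c̄ = (4 + 4 + 3 + 7 + 4 + 2 + 3 + 3 + 3 + 1 + 3 + 4 + 2 + 3 + 0 + 2 + 4) / 17 = 52 / 17 = 3.0588
UCL = c̄ + 3√c̄ = 3.0588 + 3 × √3.0588 = 3.0588 + 3 × 1.7489 = 8.3057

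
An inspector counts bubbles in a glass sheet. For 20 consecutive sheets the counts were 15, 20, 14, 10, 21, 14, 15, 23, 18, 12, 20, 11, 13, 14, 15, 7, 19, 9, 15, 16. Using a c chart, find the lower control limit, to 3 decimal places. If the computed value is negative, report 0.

3.412

c̄ = (15 + 20 + 14 + 10 + 21 + 14 + 15 + 23 + 18 + 12 + 20 + 11 + 13 + 14 + 15 + 7 + 19 + 9 + 15 + 16) / 20 = 301 / 20 = 15.0500
LCL = c̄ − 3√c̄ = 15.0500 − 3 × 3.8794 = 3.4117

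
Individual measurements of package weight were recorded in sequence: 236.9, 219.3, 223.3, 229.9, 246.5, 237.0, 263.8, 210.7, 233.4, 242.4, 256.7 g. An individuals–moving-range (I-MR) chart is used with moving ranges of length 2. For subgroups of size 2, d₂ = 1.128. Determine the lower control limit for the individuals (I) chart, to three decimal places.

X̄ = (236.9 + 219.3 + 223.3 + 229.9 + 246.5 + 237.0 + 263.8 + 210.7 + 233.4 + 242.4 + 256.7) / 11 = 236.3545
Moving ranges: 17.6, 4.0, 6.6, 16.6, 9.5, 26.8, 53.1, 22.7, 9.0, 14.3; M̄R̄ = 180.2000 / 10 = 18.0200
LCL = X̄ − 3·M̄R̄/d₂ = 236.3545 − 3 × 18.0200 / 1.128 = 188.4290

188.429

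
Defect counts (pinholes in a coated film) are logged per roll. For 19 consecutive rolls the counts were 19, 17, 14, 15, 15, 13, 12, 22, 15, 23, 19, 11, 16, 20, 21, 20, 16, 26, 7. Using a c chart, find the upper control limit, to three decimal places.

c̄ = (19 + 17 + 14 + 15 + 15 + 13 + 12 + 22 + 15 + 23 + 19 + 11 + 16 + 20 + 21 + 20 + 16 + 26 + 7) / 19 = 321 / 19 = 16.8947
UCL = c̄ + 3√c̄ = 16.8947 + 3 × √16.8947 = 16.8947 + 3 × 4.1103 = 29.2257

29.226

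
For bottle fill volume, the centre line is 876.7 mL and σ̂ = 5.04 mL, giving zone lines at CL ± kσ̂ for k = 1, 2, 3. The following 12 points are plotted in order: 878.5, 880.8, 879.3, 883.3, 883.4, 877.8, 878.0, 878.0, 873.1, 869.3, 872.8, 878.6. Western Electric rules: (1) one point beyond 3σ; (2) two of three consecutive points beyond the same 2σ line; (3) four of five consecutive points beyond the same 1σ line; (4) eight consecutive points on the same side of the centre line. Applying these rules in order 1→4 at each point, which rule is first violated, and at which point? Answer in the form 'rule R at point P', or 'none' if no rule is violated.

Zone of each point (C = within 1σ̂, B = 1σ̂–2σ̂, A = 2σ̂–3σ̂, * = beyond 3σ̂; sign = side of CL): 1:+C, 2:+C, 3:+C, 4:+B, 5:+B, 6:+C, 7:+C, 8:+C, 9:-C, 10:-B, 11:-C, 12:+C
Rule 4 (eight consecutive points on the same side of the centre line) is satisfied at point 8.

rule 4 at point 8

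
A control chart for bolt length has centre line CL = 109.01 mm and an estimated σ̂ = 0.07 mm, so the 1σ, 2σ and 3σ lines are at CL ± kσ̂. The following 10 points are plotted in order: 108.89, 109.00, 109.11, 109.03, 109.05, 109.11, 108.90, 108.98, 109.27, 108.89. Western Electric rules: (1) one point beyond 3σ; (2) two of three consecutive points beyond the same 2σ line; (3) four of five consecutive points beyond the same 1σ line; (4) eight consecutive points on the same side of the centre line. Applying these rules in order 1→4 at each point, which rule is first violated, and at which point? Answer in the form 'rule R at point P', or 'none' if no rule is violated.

Zone of each point (C = within 1σ̂, B = 1σ̂–2σ̂, A = 2σ̂–3σ̂, * = beyond 3σ̂; sign = side of CL): 1:-B, 2:-C, 3:+B, 4:+C, 5:+C, 6:+B, 7:-B, 8:-C, 9:+*, 10:-B
Rule 1 (one point beyond the 3σ limits) is satisfied at point 9.

rule 1 at point 9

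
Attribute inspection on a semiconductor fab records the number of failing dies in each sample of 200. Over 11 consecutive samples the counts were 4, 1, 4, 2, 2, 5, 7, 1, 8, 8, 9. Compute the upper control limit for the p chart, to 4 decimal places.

0.0551

p̄ = Σdᵢ / (k·n) = 51 / (11 × 200) = 0.02318
UCL = p̄ + 3·√(p̄(1−p̄)/n) = 0.02318 + 3 × √(0.02318×0.97682/200) = 0.02318 + 3 × 0.01064 = 0.05510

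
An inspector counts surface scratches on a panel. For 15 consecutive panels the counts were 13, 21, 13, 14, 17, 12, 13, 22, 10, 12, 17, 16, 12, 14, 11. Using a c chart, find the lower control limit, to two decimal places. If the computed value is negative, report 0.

3.06

c̄ = (13 + 21 + 13 + 14 + 17 + 12 + 13 + 22 + 10 + 12 + 17 + 16 + 12 + 14 + 11) / 15 = 217 / 15 = 14.4667
LCL = c̄ − 3√c̄ = 14.4667 − 3 × 3.8035 = 3.0561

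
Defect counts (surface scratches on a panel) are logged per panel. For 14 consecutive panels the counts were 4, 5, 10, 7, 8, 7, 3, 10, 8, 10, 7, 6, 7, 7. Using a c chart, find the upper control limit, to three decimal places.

c̄ = (4 + 5 + 10 + 7 + 8 + 7 + 3 + 10 + 8 + 10 + 7 + 6 + 7 + 7) / 14 = 99 / 14 = 7.0714
UCL = c̄ + 3√c̄ = 7.0714 + 3 × √7.0714 = 7.0714 + 3 × 2.6592 = 15.0491

15.049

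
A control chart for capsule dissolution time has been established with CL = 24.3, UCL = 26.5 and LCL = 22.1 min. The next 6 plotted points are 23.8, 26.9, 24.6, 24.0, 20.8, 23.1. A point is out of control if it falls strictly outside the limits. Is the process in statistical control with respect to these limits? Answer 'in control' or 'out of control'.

Compare each point to [22.1, 26.5]: sample 2 = 26.9 > UCL; sample 5 = 20.8 < LCL.

out of control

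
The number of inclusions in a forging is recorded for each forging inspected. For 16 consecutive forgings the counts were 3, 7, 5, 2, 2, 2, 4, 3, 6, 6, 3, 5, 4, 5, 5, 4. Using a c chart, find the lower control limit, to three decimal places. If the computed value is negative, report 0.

c̄ = (3 + 7 + 5 + 2 + 2 + 2 + 4 + 3 + 6 + 6 + 3 + 5 + 4 + 5 + 5 + 4) / 16 = 66 / 16 = 4.1250
LCL = c̄ − 3√c̄ = 4.1250 − 3 × 2.0310 = -1.9680 → 0 (cannot be negative)

0.000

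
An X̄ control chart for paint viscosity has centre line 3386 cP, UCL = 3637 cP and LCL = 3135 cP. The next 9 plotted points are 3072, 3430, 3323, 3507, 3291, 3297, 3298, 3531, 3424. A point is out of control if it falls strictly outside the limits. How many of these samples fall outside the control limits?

1

Compare each point to [3135, 3637]: sample 1 = 3072 < LCL.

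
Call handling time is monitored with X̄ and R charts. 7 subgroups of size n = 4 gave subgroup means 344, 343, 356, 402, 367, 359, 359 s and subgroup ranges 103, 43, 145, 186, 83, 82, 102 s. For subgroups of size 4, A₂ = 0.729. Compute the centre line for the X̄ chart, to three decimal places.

361.429

X̄̄ = (344 + 343 + 356 + 402 + 367 + 359 + 359) / 7 = 2530.0000 / 7 = 361.4286
CL = X̄̄ = 361.4286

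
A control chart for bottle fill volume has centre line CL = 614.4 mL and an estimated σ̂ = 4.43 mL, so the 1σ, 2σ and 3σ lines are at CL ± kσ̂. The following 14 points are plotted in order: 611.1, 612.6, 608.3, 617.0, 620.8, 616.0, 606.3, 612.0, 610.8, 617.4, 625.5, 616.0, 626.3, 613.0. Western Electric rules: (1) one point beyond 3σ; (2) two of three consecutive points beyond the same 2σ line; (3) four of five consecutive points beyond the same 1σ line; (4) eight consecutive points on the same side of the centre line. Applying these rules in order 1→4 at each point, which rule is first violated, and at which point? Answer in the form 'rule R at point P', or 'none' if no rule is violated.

rule 2 at point 13

Zone of each point (C = within 1σ̂, B = 1σ̂–2σ̂, A = 2σ̂–3σ̂, * = beyond 3σ̂; sign = side of CL): 1:-C, 2:-C, 3:-B, 4:+C, 5:+B, 6:+C, 7:-B, 8:-C, 9:-C, 10:+C, 11:+A, 12:+C, 13:+A, 14:-C
Rule 2 (two of three consecutive points beyond the same 2σ limit) is satisfied at point 13.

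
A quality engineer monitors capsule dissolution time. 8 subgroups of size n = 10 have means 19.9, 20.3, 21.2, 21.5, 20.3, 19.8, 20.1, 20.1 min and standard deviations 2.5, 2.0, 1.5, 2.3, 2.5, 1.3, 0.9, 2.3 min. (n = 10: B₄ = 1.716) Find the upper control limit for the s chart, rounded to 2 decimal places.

3.28

s̄ = (2.5 + 2.0 + 1.5 + 2.3 + 2.5 + 1.3 + 0.9 + 2.3) / 8 = 1.9125
UCL_s = B₄·s̄ = 1.716 × 1.9125 = 3.2818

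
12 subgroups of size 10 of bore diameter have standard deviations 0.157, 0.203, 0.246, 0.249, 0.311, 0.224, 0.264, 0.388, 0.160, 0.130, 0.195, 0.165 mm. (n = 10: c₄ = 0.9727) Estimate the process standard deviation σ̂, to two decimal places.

0.23

s̄ = (0.157 + 0.203 + 0.246 + 0.249 + 0.311 + 0.224 + 0.264 + 0.388 + 0.160 + 0.130 + 0.195 + 0.165) / 12 = 0.2243
σ̂ = s̄ / c₄ = 0.2243 / 0.9727 = 0.2306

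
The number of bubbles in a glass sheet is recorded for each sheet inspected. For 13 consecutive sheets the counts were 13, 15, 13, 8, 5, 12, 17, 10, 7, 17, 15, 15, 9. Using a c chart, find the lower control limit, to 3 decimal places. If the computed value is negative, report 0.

1.608

c̄ = (13 + 15 + 13 + 8 + 5 + 12 + 17 + 10 + 7 + 17 + 15 + 15 + 9) / 13 = 156 / 13 = 12.0000
LCL = c̄ − 3√c̄ = 12.0000 − 3 × 3.4641 = 1.6077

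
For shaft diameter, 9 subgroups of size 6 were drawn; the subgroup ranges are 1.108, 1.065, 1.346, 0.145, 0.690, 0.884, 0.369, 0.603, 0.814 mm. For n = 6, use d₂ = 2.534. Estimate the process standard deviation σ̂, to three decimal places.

0.308

R̄ = (1.108 + 1.065 + 1.346 + 0.145 + 0.690 + 0.884 + 0.369 + 0.603 + 0.814) / 9 = 0.7804
σ̂ = R̄ / d₂ = 0.7804 / 2.534 = 0.3080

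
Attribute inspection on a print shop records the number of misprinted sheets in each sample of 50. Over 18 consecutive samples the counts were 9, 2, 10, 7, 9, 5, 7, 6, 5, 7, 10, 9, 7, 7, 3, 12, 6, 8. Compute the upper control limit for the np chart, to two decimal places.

14.60

p̄ = Σdᵢ / (k·n) = 129 / (18 × 50) = 0.14333
UCL = np̄ + 3·√(np̄(1−p̄)) = 7.1667 + 3 × √(7.1667×0.85667) = 7.1667 + 3 × 2.4778 = 14.6000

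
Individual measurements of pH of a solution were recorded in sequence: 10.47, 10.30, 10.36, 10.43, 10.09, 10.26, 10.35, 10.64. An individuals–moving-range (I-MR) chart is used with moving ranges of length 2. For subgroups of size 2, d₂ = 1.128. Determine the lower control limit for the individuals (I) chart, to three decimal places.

9.910

X̄ = (10.47 + 10.30 + 10.36 + 10.43 + 10.09 + 10.26 + 10.35 + 10.64) / 8 = 10.3625
Moving ranges: 0.17, 0.06, 0.07, 0.34, 0.17, 0.09, 0.29; M̄R̄ = 1.1900 / 7 = 0.1700
LCL = X̄ − 3·M̄R̄/d₂ = 10.3625 − 3 × 0.1700 / 1.128 = 9.9104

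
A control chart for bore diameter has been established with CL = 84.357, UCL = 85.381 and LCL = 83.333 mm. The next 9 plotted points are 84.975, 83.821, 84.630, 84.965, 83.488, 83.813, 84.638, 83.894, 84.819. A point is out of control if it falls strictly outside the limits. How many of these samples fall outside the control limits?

All 9 points lie within [83.333, 85.381].

0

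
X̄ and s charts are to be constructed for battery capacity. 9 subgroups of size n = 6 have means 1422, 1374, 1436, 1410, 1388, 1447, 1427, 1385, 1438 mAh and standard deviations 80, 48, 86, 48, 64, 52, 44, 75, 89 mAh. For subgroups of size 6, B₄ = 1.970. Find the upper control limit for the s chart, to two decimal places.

128.27

s̄ = (80 + 48 + 86 + 48 + 64 + 52 + 44 + 75 + 89) / 9 = 65.1111
UCL_s = B₄·s̄ = 1.970 × 65.1111 = 128.2689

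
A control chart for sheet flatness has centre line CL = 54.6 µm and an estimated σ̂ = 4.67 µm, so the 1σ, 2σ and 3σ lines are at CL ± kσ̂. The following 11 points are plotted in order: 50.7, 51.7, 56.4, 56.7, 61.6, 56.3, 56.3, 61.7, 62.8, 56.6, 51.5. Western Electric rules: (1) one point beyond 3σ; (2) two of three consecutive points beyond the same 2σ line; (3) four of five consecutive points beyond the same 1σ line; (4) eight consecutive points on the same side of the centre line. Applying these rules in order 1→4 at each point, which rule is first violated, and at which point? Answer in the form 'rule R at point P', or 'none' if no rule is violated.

rule 4 at point 10

Zone of each point (C = within 1σ̂, B = 1σ̂–2σ̂, A = 2σ̂–3σ̂, * = beyond 3σ̂; sign = side of CL): 1:-C, 2:-C, 3:+C, 4:+C, 5:+B, 6:+C, 7:+C, 8:+B, 9:+B, 10:+C, 11:-C
Rule 4 (eight consecutive points on the same side of the centre line) is satisfied at point 10.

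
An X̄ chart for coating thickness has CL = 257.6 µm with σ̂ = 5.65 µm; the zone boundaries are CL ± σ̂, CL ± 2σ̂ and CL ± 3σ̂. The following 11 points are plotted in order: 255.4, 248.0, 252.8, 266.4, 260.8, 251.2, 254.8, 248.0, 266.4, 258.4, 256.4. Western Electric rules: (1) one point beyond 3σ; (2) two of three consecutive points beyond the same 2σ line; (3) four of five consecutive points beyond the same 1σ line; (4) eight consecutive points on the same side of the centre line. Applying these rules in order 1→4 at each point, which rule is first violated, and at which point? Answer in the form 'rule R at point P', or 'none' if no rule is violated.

none

Zone of each point (C = within 1σ̂, B = 1σ̂–2σ̂, A = 2σ̂–3σ̂, * = beyond 3σ̂; sign = side of CL): 1:-C, 2:-B, 3:-C, 4:+B, 5:+C, 6:-B, 7:-C, 8:-B, 9:+B, 10:+C, 11:-C
No rule fires across all 11 points.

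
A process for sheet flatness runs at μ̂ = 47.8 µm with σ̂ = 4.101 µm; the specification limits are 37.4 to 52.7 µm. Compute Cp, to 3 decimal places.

Cp = (USL − LSL) / (6σ̂) = (52.7 − 37.4) / (6 × 4.101) = 15.3000 / 24.6060 = 0.6218

0.622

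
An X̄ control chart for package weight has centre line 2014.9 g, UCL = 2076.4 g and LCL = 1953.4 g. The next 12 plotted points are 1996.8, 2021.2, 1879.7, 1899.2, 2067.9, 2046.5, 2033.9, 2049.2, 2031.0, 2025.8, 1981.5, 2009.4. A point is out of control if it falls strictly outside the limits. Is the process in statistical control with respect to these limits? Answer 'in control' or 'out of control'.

Compare each point to [1953.4, 2076.4]: sample 3 = 1879.7 < LCL; sample 4 = 1899.2 < LCL.

out of control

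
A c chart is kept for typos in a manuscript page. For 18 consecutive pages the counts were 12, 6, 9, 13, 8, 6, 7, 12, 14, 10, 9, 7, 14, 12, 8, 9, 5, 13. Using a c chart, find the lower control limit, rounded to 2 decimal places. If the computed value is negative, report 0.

0.34

c̄ = (12 + 6 + 9 + 13 + 8 + 6 + 7 + 12 + 14 + 10 + 9 + 7 + 14 + 12 + 8 + 9 + 5 + 13) / 18 = 174 / 18 = 9.6667
LCL = c̄ − 3√c̄ = 9.6667 − 3 × 3.1091 = 0.3393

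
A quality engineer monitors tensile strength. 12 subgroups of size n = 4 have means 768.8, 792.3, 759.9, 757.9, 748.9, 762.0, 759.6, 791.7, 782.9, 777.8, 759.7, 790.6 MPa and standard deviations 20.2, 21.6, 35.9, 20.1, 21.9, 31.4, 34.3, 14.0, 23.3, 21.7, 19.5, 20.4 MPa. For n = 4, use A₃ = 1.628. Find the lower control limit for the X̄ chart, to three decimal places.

732.438

X̄̄ = (768.8 + 792.3 + 759.9 + 757.9 + 748.9 + 762.0 + 759.6 + 791.7 + 782.9 + 777.8 + 759.7 + 790.6) / 12 = 771.0083
s̄ = (20.2 + 21.6 + 35.9 + 20.1 + 21.9 + 31.4 + 34.3 + 14.0 + 23.3 + 21.7 + 19.5 + 20.4) / 12 = 23.6917
LCL = X̄̄ − A₃·s̄ = 771.0083 − 1.628 × 23.6917 = 732.4383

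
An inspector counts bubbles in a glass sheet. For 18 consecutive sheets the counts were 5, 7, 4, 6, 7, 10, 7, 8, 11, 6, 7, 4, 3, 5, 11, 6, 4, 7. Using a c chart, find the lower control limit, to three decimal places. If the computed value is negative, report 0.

c̄ = (5 + 7 + 4 + 6 + 7 + 10 + 7 + 8 + 11 + 6 + 7 + 4 + 3 + 5 + 11 + 6 + 4 + 7) / 18 = 118 / 18 = 6.5556
LCL = c̄ − 3√c̄ = 6.5556 − 3 × 2.5604 = -1.1256 → 0 (cannot be negative)

0.000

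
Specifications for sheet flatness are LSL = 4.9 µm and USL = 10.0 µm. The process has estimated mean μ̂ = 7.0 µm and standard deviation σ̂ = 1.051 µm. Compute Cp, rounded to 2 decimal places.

0.81

Cp = (USL − LSL) / (6σ̂) = (10.0 − 4.9) / (6 × 1.051) = 5.1000 / 6.3060 = 0.8088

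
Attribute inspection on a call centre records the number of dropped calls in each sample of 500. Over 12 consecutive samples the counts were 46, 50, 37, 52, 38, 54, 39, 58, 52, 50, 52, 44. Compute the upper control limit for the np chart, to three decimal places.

p̄ = Σdᵢ / (k·n) = 572 / (12 × 500) = 0.09533
UCL = np̄ + 3·√(np̄(1−p̄)) = 47.6667 + 3 × √(47.6667×0.90467) = 47.6667 + 3 × 6.5668 = 67.3670

67.367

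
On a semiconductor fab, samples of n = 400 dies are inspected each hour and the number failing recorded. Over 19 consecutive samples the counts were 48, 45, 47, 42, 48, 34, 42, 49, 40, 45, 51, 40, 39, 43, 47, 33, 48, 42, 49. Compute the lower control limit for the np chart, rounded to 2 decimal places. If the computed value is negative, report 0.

p̄ = Σdᵢ / (k·n) = 832 / (19 × 400) = 0.10947
LCL = np̄ − 3·√(np̄(1−p̄)) = 43.7895 − 3 × 6.2447 = 25.0555

25.06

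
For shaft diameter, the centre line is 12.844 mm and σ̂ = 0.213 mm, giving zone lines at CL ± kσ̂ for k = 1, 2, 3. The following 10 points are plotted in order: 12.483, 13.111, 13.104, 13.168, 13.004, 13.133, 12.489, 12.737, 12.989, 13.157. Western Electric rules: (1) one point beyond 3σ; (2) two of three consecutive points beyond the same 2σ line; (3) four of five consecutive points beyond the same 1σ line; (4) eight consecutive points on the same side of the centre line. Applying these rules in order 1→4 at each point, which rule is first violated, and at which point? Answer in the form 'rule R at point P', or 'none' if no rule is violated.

Zone of each point (C = within 1σ̂, B = 1σ̂–2σ̂, A = 2σ̂–3σ̂, * = beyond 3σ̂; sign = side of CL): 1:-B, 2:+B, 3:+B, 4:+B, 5:+C, 6:+B, 7:-B, 8:-C, 9:+C, 10:+B
Rule 3 (four of five consecutive points beyond the same 1σ limit) is satisfied at point 6.

rule 3 at point 6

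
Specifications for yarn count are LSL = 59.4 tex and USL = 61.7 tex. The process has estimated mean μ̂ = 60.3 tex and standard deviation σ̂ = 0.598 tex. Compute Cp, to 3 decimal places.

0.641

Cp = (USL − LSL) / (6σ̂) = (61.7 − 59.4) / (6 × 0.598) = 2.3000 / 3.5880 = 0.6410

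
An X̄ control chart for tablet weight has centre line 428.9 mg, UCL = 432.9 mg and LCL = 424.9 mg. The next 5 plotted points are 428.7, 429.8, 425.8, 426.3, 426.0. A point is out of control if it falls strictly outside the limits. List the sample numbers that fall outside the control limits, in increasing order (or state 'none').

none

All 5 points lie within [424.9, 432.9].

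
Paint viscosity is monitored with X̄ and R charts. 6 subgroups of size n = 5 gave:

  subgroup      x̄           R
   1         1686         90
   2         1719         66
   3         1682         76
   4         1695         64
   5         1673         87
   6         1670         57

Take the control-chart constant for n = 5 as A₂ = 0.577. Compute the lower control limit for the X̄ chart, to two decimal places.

1645.19

X̄̄ = (1686 + 1719 + 1682 + 1695 + 1673 + 1670) / 6 = 10125.0000 / 6 = 1687.5000
R̄ = (90 + 66 + 76 + 64 + 87 + 57) / 6 = 440.0000 / 6 = 73.3333
LCL = X̄̄ − A₂·R̄ = 1687.5000 − 0.577 × 73.3333 = 1645.1867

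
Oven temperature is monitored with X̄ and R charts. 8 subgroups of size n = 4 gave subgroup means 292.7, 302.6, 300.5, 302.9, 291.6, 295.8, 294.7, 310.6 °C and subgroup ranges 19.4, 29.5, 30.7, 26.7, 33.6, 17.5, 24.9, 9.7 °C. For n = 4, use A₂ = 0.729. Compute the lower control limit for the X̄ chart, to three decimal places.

X̄̄ = (292.7 + 302.6 + 300.5 + 302.9 + 291.6 + 295.8 + 294.7 + 310.6) / 8 = 2391.4000 / 8 = 298.9250
R̄ = (19.4 + 29.5 + 30.7 + 26.7 + 33.6 + 17.5 + 24.9 + 9.7) / 8 = 192.0000 / 8 = 24.0000
LCL = X̄̄ − A₂·R̄ = 298.9250 − 0.729 × 24.0000 = 281.4290

281.429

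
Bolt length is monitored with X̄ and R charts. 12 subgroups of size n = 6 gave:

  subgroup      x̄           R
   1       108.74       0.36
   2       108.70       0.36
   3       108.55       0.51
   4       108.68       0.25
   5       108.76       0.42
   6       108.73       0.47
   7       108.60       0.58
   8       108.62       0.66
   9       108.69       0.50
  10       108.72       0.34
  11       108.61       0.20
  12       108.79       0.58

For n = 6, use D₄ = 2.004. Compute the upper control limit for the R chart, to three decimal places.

R̄ = (0.36 + 0.36 + 0.51 + 0.25 + 0.42 + 0.47 + 0.58 + 0.66 + 0.50 + 0.34 + 0.20 + 0.58) / 12 = 5.2300 / 12 = 0.4358
UCL_R = D₄·R̄ = 2.004 × 0.4358 = 0.8734

0.873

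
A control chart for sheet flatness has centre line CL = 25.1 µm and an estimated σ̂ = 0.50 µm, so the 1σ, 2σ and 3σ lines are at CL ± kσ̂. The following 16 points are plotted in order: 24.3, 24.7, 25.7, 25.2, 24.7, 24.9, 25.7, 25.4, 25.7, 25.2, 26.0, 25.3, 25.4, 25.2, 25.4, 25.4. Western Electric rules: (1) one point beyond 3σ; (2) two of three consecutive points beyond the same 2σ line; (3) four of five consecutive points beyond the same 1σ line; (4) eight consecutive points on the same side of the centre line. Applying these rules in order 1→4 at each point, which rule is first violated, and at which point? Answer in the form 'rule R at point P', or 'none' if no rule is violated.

Zone of each point (C = within 1σ̂, B = 1σ̂–2σ̂, A = 2σ̂–3σ̂, * = beyond 3σ̂; sign = side of CL): 1:-B, 2:-C, 3:+B, 4:+C, 5:-C, 6:-C, 7:+B, 8:+C, 9:+B, 10:+C, 11:+B, 12:+C, 13:+C, 14:+C, 15:+C, 16:+C
Rule 4 (eight consecutive points on the same side of the centre line) is satisfied at point 14.

rule 4 at point 14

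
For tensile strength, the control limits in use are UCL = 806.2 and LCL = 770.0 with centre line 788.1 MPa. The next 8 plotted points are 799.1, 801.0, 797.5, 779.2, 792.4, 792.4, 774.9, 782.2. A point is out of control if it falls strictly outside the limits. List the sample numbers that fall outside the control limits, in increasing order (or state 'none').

none

All 8 points lie within [770.0, 806.2].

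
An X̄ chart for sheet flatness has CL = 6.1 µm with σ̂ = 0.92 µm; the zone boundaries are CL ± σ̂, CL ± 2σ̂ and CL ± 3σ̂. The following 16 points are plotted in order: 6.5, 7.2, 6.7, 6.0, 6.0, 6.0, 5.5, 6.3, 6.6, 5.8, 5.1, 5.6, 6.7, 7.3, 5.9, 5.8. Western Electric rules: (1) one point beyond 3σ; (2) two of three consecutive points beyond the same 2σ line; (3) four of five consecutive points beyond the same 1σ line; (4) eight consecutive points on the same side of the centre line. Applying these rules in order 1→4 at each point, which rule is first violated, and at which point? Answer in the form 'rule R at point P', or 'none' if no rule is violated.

none

Zone of each point (C = within 1σ̂, B = 1σ̂–2σ̂, A = 2σ̂–3σ̂, * = beyond 3σ̂; sign = side of CL): 1:+C, 2:+B, 3:+C, 4:-C, 5:-C, 6:-C, 7:-C, 8:+C, 9:+C, 10:-C, 11:-B, 12:-C, 13:+C, 14:+B, 15:-C, 16:-C
No rule fires across all 16 points.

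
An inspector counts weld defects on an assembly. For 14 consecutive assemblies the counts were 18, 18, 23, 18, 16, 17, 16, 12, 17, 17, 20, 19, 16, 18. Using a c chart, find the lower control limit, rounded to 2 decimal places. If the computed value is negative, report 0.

c̄ = (18 + 18 + 23 + 18 + 16 + 17 + 16 + 12 + 17 + 17 + 20 + 19 + 16 + 18) / 14 = 245 / 14 = 17.5000
LCL = c̄ − 3√c̄ = 17.5000 − 3 × 4.1833 = 4.9501

4.95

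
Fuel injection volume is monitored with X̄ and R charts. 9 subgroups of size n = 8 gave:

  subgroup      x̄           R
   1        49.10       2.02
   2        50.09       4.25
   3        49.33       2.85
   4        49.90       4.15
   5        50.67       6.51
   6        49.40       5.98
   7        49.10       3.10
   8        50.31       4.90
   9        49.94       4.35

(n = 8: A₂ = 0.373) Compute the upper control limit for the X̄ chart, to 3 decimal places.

51.339

X̄̄ = (49.10 + 50.09 + 49.33 + 49.90 + 50.67 + 49.40 + 49.10 + 50.31 + 49.94) / 9 = 447.8400 / 9 = 49.7600
R̄ = (2.02 + 4.25 + 2.85 + 4.15 + 6.51 + 5.98 + 3.10 + 4.90 + 4.35) / 9 = 38.1100 / 9 = 4.2344
UCL = X̄̄ + A₂·R̄ = 49.7600 + 0.373 × 4.2344 = 51.3394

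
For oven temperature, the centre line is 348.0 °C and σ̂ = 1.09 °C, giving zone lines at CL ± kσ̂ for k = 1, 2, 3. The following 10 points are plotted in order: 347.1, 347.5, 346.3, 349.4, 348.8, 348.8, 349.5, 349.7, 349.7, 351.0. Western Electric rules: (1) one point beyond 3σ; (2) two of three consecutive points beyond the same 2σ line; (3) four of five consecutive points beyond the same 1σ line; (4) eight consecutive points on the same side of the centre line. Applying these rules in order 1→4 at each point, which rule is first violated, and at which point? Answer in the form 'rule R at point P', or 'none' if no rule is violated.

rule 3 at point 10

Zone of each point (C = within 1σ̂, B = 1σ̂–2σ̂, A = 2σ̂–3σ̂, * = beyond 3σ̂; sign = side of CL): 1:-C, 2:-C, 3:-B, 4:+B, 5:+C, 6:+C, 7:+B, 8:+B, 9:+B, 10:+A
Rule 3 (four of five consecutive points beyond the same 1σ limit) is satisfied at point 10.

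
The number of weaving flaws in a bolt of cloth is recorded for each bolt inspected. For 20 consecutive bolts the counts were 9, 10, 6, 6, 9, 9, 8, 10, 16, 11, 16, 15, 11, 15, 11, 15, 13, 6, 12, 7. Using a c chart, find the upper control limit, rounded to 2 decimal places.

20.59

c̄ = (9 + 10 + 6 + 6 + 9 + 9 + 8 + 10 + 16 + 11 + 16 + 15 + 11 + 15 + 11 + 15 + 13 + 6 + 12 + 7) / 20 = 215 / 20 = 10.7500
UCL = c̄ + 3√c̄ = 10.7500 + 3 × √10.7500 = 10.7500 + 3 × 3.2787 = 20.5862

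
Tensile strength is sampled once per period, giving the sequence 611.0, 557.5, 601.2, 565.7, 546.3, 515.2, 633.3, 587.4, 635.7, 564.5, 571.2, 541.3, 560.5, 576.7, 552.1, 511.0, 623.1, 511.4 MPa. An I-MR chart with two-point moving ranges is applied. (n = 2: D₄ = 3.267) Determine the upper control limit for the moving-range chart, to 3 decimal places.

159.161

Moving ranges: 53.5, 43.7, 35.5, 19.4, 31.1, 118.1, 45.9, 48.3, 71.2, 6.7, 29.9, 19.2, 16.2, 24.6, 41.1, 112.1, 111.7; M̄R̄ = 828.2000 / 17 = 48.7176
UCL_MR = D₄·M̄R̄ = 3.267 × 48.7176 = 159.1606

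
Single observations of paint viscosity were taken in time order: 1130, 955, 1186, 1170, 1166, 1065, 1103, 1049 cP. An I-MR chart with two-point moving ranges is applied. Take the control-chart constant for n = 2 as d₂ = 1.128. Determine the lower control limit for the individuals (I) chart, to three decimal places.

X̄ = (1130 + 955 + 1186 + 1170 + 1166 + 1065 + 1103 + 1049) / 8 = 1103.0000
Moving ranges: 175, 231, 16, 4, 101, 38, 54; M̄R̄ = 619.0000 / 7 = 88.4286
LCL = X̄ − 3·M̄R̄/d₂ = 1103.0000 − 3 × 88.4286 / 1.128 = 867.8176

867.818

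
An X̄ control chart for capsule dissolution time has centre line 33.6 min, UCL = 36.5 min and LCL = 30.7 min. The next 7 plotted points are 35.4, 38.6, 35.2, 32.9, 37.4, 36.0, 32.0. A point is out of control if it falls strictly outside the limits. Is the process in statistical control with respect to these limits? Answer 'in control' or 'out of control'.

Compare each point to [30.7, 36.5]: sample 2 = 38.6 > UCL; sample 5 = 37.4 > UCL.

out of control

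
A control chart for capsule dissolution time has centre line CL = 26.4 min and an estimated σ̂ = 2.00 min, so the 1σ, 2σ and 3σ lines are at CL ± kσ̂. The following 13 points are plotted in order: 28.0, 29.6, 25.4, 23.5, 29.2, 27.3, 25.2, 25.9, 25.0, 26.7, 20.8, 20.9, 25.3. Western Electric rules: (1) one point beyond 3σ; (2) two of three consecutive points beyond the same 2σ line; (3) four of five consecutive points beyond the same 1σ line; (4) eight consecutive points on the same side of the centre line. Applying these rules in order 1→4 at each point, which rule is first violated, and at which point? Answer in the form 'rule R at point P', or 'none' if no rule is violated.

Zone of each point (C = within 1σ̂, B = 1σ̂–2σ̂, A = 2σ̂–3σ̂, * = beyond 3σ̂; sign = side of CL): 1:+C, 2:+B, 3:-C, 4:-B, 5:+B, 6:+C, 7:-C, 8:-C, 9:-C, 10:+C, 11:-A, 12:-A, 13:-C
Rule 2 (two of three consecutive points beyond the same 2σ limit) is satisfied at point 12.

rule 2 at point 12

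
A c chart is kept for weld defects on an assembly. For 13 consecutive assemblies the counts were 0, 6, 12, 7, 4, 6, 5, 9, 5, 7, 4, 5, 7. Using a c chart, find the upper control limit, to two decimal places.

13.22

c̄ = (0 + 6 + 12 + 7 + 4 + 6 + 5 + 9 + 5 + 7 + 4 + 5 + 7) / 13 = 77 / 13 = 5.9231
UCL = c̄ + 3√c̄ = 5.9231 + 3 × √5.9231 = 5.9231 + 3 × 2.4337 = 13.2243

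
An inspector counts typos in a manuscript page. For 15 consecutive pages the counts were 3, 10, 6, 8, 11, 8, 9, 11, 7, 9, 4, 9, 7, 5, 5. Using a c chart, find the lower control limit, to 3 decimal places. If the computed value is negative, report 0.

c̄ = (3 + 10 + 6 + 8 + 11 + 8 + 9 + 11 + 7 + 9 + 4 + 9 + 7 + 5 + 5) / 15 = 112 / 15 = 7.4667
LCL = c̄ − 3√c̄ = 7.4667 − 3 × 2.7325 = -0.7309 → 0 (cannot be negative)

0.000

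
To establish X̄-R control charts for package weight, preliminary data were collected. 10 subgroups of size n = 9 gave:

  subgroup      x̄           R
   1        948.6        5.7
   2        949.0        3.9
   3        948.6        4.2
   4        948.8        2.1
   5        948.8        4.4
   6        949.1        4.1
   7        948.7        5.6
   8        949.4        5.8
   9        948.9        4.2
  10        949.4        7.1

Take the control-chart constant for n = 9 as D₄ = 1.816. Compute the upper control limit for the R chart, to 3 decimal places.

R̄ = (5.7 + 3.9 + 4.2 + 2.1 + 4.4 + 4.1 + 5.6 + 5.8 + 4.2 + 7.1) / 10 = 47.1000 / 10 = 4.7100
UCL_R = D₄·R̄ = 1.816 × 4.7100 = 8.5534

8.553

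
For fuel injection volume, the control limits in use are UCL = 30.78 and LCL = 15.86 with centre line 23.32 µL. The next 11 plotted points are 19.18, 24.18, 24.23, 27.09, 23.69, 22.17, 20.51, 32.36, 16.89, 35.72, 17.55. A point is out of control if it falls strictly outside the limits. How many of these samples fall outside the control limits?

Compare each point to [15.86, 30.78]: sample 8 = 32.36 > UCL; sample 10 = 35.72 > UCL.

2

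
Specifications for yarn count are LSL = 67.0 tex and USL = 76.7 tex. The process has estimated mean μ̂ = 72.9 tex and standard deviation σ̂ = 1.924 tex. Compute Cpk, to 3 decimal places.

Cpu = (USL − μ̂) / (3σ̂) = (76.7 − 72.9) / (3 × 1.924) = 0.6584; Cpl = (μ̂ − LSL) / (3σ̂) = (72.9 − 67.0) / (3 × 1.924) = 1.0222; Cpk = min(Cpu, Cpl) = 0.6584

0.658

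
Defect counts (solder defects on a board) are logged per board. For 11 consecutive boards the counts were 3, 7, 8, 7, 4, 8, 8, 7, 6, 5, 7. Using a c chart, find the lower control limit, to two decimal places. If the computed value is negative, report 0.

c̄ = (3 + 7 + 8 + 7 + 4 + 8 + 8 + 7 + 6 + 5 + 7) / 11 = 70 / 11 = 6.3636
LCL = c̄ − 3√c̄ = 6.3636 − 3 × 2.5226 = -1.2042 → 0 (cannot be negative)

0.00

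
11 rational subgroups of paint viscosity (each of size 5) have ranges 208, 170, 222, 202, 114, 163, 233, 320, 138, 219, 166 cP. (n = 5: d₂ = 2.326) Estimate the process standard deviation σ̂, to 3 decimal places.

R̄ = (208 + 170 + 222 + 202 + 114 + 163 + 233 + 320 + 138 + 219 + 166) / 11 = 195.9091
σ̂ = R̄ / d₂ = 195.9091 / 2.326 = 84.2257

84.226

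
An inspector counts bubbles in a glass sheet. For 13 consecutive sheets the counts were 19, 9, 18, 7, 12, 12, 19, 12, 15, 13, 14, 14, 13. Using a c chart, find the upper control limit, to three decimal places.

24.685

c̄ = (19 + 9 + 18 + 7 + 12 + 12 + 19 + 12 + 15 + 13 + 14 + 14 + 13) / 13 = 177 / 13 = 13.6154
UCL = c̄ + 3√c̄ = 13.6154 + 3 × √13.6154 = 13.6154 + 3 × 3.6899 = 24.6851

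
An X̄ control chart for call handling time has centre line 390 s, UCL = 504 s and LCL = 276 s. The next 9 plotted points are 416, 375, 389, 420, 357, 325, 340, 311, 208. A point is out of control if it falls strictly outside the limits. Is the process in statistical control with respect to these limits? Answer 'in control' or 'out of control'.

Compare each point to [276, 504]: sample 9 = 208 < LCL.

out of control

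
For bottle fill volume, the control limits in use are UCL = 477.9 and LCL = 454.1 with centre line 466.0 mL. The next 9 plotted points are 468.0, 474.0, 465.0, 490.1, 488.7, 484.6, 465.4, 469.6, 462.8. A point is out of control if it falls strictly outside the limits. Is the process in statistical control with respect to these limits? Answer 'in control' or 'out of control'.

Compare each point to [454.1, 477.9]: sample 4 = 490.1 > UCL; sample 5 = 488.7 > UCL; sample 6 = 484.6 > UCL.

out of control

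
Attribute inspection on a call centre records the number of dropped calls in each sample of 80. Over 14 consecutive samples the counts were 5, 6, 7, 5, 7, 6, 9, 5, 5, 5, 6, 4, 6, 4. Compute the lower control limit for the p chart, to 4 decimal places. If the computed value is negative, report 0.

p̄ = Σdᵢ / (k·n) = 80 / (14 × 80) = 0.07143
LCL = p̄ − 3·√(p̄(1−p̄)/n) = 0.07143 − 3 × 0.02879 = -0.01495 → 0 (negative, so LCL = 0)

0.0000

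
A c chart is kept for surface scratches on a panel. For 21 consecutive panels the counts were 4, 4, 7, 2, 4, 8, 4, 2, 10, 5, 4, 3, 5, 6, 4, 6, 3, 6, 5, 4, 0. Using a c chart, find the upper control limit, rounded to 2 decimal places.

c̄ = (4 + 4 + 7 + 2 + 4 + 8 + 4 + 2 + 10 + 5 + 4 + 3 + 5 + 6 + 4 + 6 + 3 + 6 + 5 + 4 + 0) / 21 = 96 / 21 = 4.5714
UCL = c̄ + 3√c̄ = 4.5714 + 3 × √4.5714 = 4.5714 + 3 × 2.1381 = 10.9857

10.99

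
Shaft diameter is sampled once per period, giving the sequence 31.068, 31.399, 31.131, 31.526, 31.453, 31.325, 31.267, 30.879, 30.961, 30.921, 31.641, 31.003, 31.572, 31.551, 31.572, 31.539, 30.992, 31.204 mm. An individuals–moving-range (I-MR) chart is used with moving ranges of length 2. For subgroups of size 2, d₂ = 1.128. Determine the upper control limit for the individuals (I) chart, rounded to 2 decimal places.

31.99

X̄ = (31.068 + 31.399 + 31.131 + 31.526 + 31.453 + 31.325 + 31.267 + 30.879 + 30.961 + 30.921 + 31.641 + 31.003 + 31.572 + 31.551 + 31.572 + 31.539 + 30.992 + 31.204) / 18 = 31.2780
Moving ranges: 0.331, 0.268, 0.395, 0.073, 0.128, 0.058, 0.388, 0.082, 0.040, 0.720, 0.638, 0.569, 0.021, 0.021, 0.033, 0.547, 0.212; M̄R̄ = 4.5240 / 17 = 0.2661
UCL = X̄ + 3·M̄R̄/d₂ = 31.2780 + 3 × 0.2661 / 1.128 = 31.9858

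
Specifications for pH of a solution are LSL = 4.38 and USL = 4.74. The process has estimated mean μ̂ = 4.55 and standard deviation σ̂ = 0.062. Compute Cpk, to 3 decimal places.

0.914

Cpu = (USL − μ̂) / (3σ̂) = (4.74 − 4.55) / (3 × 0.062) = 1.0215; Cpl = (μ̂ − LSL) / (3σ̂) = (4.55 − 4.38) / (3 × 0.062) = 0.9140; Cpk = min(Cpu, Cpl) = 0.9140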